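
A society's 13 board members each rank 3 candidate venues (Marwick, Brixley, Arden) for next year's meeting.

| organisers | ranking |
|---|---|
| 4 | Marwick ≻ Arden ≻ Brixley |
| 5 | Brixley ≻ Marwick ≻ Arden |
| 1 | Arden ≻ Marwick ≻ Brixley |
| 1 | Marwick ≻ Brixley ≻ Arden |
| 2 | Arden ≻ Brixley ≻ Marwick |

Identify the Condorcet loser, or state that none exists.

Pairwise majorities:
Marwick vs Brixley: Marwick is ranked higher on 4+1+1 = 6 ballots, Brixley on 7. Brixley wins 7–6.
Marwick vs Arden: Marwick wins 10–3.
Brixley vs Arden: Arden wins 7–6.
Each city has at least one pairwise win (Marwick beats Arden; Brixley beats Marwick; Arden beats Brixley) — no Condorcet loser.

none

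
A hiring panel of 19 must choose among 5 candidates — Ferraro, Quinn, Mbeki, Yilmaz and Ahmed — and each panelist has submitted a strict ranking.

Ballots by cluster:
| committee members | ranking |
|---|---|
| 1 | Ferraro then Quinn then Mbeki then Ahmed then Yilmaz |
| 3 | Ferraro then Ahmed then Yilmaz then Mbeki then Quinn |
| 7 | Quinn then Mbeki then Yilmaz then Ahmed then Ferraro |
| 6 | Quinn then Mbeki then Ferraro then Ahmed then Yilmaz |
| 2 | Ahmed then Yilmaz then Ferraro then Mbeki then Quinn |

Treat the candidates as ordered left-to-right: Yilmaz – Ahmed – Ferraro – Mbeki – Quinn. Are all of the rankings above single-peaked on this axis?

Axis positions: Yilmaz=1, Ahmed=2, Ferraro=3, Mbeki=4, Quinn=5.
Cluster 1: ranking walks positions 3-5-4-2-1; Quinn is ranked above Mbeki even though Mbeki lies between Quinn and the peak Ferraro on the axis — preferences dip and rise again. Not single-peaked.
Cluster 2 (peak Ferraro at position 3): ranking walks positions 3-2-1-4-5, expanding outward from the peak — single-peaked.
Cluster 3: ranking walks positions 5-4-1-2-3; Yilmaz is ranked above Ferraro even though Ferraro lies between Yilmaz and the peak Quinn on the axis — preferences dip and rise again. Not single-peaked.
Cluster 4 (peak Quinn at position 5): ranking walks positions 5-4-3-2-1, expanding outward from the peak — single-peaked.
Cluster 5 (peak Ahmed at position 2): ranking walks positions 2-1-3-4-5, expanding outward from the peak — single-peaked.
Cluster 1 violates single-peakedness, so the profile is not single-peaked on this axis.

no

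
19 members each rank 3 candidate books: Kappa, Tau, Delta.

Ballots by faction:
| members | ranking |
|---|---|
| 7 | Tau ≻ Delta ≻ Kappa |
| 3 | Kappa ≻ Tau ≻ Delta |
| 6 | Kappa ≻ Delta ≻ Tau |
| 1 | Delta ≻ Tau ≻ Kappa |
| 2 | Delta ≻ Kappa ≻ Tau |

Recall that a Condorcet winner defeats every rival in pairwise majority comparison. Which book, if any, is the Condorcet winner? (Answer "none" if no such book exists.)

Pairwise majorities:
Kappa vs Tau: Kappa is ranked higher on 3+6+2 = 11 ballots, Tau on 8. Kappa wins 11–8.
Kappa vs Delta: 3+6 = 9 for Kappa, 10 for Delta — Delta by 10–9.
Tau vs Delta: 10 to 9, Tau.
Each book drops at least one matchup (Kappa loses to Delta; Tau loses to Kappa; Delta loses to Tau); the cycle Kappa beats Tau beats Delta beats Kappa rules out a Condorcet winner.

none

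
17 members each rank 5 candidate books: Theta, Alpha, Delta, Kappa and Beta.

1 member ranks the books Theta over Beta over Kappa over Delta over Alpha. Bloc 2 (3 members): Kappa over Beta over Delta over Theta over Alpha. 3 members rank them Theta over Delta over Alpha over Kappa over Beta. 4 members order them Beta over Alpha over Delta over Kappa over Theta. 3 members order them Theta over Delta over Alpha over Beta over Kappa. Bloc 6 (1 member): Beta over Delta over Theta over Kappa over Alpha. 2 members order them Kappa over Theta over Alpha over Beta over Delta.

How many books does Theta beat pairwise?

3

Theta against each rival (17 members):
Theta vs Alpha: Theta preferred on 1+3+3+3+1+2 = 13 ballots; Theta wins 13–4.
Theta vs Delta: 9 to 8, Theta.
Theta vs Kappa: Theta preferred on 1+3+3+1 = 8 ballots; Kappa wins 9–8.
Theta vs Beta: Theta preferred on 1+3+3+2 = 9 ballots; Theta wins 9–8.
Theta beats Alpha, Delta, Beta; loses to Kappa — 3 pairwise wins.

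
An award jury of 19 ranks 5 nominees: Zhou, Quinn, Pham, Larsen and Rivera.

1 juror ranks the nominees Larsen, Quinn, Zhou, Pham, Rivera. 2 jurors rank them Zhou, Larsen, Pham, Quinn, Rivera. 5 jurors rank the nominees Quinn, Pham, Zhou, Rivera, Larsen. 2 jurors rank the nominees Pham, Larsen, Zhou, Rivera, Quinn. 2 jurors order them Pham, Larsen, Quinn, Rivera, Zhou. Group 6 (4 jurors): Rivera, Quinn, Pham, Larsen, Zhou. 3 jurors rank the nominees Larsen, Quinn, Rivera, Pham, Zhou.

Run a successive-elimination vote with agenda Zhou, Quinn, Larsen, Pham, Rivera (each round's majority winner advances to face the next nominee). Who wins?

Pham

Round 1: Zhou vs Quinn — 4–15, Quinn advances.
Round 2: Quinn vs Larsen — 9–10, Larsen advances.
Round 3: Larsen vs Pham — 6–13, Pham advances.
Round 4: Pham vs Rivera — 12–7, Pham advances.
The agenda winner is Pham.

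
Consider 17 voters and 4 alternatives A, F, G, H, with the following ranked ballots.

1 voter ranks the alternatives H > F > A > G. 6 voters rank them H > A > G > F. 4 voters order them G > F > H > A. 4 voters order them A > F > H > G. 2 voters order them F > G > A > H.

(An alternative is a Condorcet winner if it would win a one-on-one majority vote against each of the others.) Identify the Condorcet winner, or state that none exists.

Pairwise majorities:
A–F: A 10–7.
A vs G: A, 11–6.
A–H: H 11–6.
F–G: G 10–7.
F–H: F 10–7.
G vs H: H, 11–6.
Each alternative drops at least one matchup (A loses to H; F loses to A; G loses to A; H loses to F); the cycle A → F → H → A rules out a Condorcet winner.

none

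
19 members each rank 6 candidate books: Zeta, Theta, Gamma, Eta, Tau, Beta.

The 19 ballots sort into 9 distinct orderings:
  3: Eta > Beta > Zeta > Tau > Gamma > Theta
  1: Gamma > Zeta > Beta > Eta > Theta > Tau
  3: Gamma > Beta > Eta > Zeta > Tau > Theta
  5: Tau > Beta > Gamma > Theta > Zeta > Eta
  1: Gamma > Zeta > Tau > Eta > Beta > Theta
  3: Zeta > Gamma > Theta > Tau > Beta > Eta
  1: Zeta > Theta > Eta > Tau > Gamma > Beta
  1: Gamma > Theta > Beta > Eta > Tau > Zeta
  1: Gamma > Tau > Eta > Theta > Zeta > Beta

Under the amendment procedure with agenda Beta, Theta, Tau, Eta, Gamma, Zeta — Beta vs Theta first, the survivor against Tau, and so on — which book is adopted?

Round 1: Beta vs Theta — 13–6, Beta advances.
Round 2: Beta vs Tau — 8–11, Tau advances.
Round 3: Tau vs Eta — 10–9, Tau advances.
Round 4: Tau vs Gamma — 9–10, Gamma advances.
Round 5: Gamma vs Zeta — 12–7, Gamma advances.
The agenda winner is Gamma.

Gamma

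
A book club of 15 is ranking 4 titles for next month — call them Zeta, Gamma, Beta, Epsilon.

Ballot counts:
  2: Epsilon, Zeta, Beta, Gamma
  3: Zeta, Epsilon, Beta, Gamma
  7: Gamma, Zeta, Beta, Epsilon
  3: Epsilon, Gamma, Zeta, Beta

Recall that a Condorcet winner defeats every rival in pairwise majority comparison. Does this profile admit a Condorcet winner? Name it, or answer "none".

none

Head-to-head results (15 members):
Zeta vs Gamma: Gamma wins 10–5.
Zeta vs Beta: Zeta wins 15–0.
Zeta vs Epsilon: Zeta, 10–5.
Gamma vs Beta: Gamma wins 10–5.
Gamma vs Epsilon: Epsilon wins 8–7.
Beta vs Epsilon: Epsilon wins 8–7.
Each book drops at least one matchup (Zeta loses to Gamma; Gamma loses to Epsilon; Beta loses to Zeta; Epsilon loses to Zeta); the cycle Zeta > Epsilon > Gamma > Zeta rules out a Condorcet winner.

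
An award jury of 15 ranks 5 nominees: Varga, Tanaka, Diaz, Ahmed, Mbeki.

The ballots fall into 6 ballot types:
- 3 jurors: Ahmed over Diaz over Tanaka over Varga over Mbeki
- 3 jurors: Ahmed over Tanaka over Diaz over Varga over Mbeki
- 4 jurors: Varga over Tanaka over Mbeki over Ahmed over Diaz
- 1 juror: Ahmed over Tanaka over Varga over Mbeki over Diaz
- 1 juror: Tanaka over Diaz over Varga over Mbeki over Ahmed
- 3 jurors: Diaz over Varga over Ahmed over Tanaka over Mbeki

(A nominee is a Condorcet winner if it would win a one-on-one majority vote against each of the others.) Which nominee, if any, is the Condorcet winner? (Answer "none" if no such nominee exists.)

none

Head-to-head results (15 jurors):
Varga vs Tanaka: Varga preferred on 4+3 = 7 ballots; Tanaka wins 8–7.
Varga vs Diaz: 5 to 10, Diaz.
Varga vs Ahmed: Varga preferred on 4+1+3 = 8 ballots; Varga wins 8–7.
Varga vs Mbeki: Varga preferred on 3+3+4+1+1+3 = 15 ballots; Varga wins 15–0.
Tanaka vs Diaz: Tanaka preferred on 3+4+1+1 = 9 ballots; Tanaka wins 9–6.
Tanaka vs Ahmed: Tanaka preferred on 4+1 = 5 ballots; Ahmed wins 10–5.
Tanaka vs Mbeki: 15 to 0, Tanaka.
Diaz vs Ahmed: 4 to 11, Ahmed.
Diaz vs Mbeki: Diaz preferred on 3+3+1+3 = 10 ballots; Diaz wins 10–5.
Ahmed vs Mbeki: Ahmed is ranked higher on 3+3+1+3 = 10 ballots, Mbeki on 5. Ahmed wins 10–5.
Each nominee drops at least one matchup (Varga loses to Tanaka; Tanaka loses to Ahmed; Diaz loses to Tanaka; Ahmed loses to Varga; Mbeki loses to Varga); the cycle Varga beats Ahmed beats Tanaka beats Varga rules out a Condorcet winner.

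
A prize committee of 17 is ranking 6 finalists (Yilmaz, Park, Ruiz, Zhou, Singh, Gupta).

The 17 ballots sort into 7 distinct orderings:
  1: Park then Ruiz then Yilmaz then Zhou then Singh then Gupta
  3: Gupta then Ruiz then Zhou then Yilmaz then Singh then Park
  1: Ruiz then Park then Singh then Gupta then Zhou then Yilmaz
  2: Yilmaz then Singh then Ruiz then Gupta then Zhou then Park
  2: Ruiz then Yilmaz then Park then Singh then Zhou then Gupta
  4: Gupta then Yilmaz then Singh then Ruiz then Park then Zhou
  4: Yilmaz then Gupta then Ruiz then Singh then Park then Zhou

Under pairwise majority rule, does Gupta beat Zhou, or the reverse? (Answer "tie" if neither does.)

Ballots ranking Gupta above Zhou: 3 + 1 + 2 + 4 + 4 = 14.
Ballots ranking Zhou above Gupta: 17 − 14 = 3.
Gupta wins the head-to-head 14–3.

Gupta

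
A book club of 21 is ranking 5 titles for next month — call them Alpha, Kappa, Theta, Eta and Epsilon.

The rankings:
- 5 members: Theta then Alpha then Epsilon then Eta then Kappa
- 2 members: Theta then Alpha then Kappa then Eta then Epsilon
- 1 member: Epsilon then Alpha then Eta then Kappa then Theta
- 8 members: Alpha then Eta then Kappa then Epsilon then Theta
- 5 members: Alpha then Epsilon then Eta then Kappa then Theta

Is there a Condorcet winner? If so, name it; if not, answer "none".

Alpha

Check each pair by majority over 21 ballots:
Alpha vs Kappa: 21 to 0, Alpha.
Alpha vs Theta: 1+8+5 = 14 for Alpha, 7 for Theta — Alpha by 14–7.
Alpha vs Eta: Alpha is ranked higher on 5+2+1+8+5 = 21 ballots, Eta on 0. Alpha wins 21–0.
Alpha vs Epsilon: Alpha is ranked higher on 5+2+8+5 = 20 ballots, Epsilon on 1. Alpha wins 20–1.
Kappa vs Theta: Kappa is ranked higher on 1+8+5 = 14 ballots, Theta on 7. Kappa wins 14–7.
Kappa vs Eta: 2 to 19, Eta.
Kappa vs Epsilon: 2+8 = 10 for Kappa, 11 for Epsilon — Epsilon by 11–10.
Theta vs Eta: 5+2 = 7 for Theta, 14 for Eta — Eta by 14–7.
Theta vs Epsilon: Theta is ranked higher on 5+2 = 7 ballots, Epsilon on 14. Epsilon wins 14–7.
Eta vs Epsilon: Eta is ranked higher on 2+8 = 10 ballots, Epsilon on 11. Epsilon wins 11–10.
Alpha wins every pairwise contest, so Alpha is the Condorcet winner.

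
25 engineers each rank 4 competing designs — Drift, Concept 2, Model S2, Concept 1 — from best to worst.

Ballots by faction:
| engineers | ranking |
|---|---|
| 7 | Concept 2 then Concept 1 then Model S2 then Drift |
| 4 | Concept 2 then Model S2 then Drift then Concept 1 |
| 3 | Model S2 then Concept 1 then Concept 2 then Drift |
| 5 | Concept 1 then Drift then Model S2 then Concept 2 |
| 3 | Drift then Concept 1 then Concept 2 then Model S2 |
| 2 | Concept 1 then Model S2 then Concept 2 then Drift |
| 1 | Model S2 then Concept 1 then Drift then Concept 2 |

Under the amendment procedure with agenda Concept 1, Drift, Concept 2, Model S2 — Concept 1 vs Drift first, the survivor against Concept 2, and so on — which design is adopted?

Round 1: Concept 1 vs Drift — 18–7, Concept 1 advances.
Round 2: Concept 1 vs Concept 2 — 14–11, Concept 1 advances.
Round 3: Concept 1 vs Model S2 — 17–8, Concept 1 advances.
The agenda winner is Concept 1.

Concept 1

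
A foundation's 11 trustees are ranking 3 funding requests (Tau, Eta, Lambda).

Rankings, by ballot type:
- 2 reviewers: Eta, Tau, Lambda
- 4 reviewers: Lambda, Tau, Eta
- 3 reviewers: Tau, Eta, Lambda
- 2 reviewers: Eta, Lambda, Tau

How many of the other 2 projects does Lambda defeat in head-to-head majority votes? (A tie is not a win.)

Lambda against each rival (11 reviewers):
Lambda vs Tau: Lambda preferred on 4+2 = 6 ballots; Lambda wins 6–5.
Lambda vs Eta: Eta wins 7–4.
Lambda beats Tau; loses to Eta — 1 pairwise win.

1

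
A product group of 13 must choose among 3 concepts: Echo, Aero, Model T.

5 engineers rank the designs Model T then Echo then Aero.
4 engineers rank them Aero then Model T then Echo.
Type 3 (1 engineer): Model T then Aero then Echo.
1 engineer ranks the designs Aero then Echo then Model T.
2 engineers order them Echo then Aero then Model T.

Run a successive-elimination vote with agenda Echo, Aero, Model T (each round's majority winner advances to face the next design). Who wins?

Round 1: Echo vs Aero — 7–6, Echo advances.
Round 2: Echo vs Model T — 3–10, Model T advances.
Model T survives the agenda.

Model T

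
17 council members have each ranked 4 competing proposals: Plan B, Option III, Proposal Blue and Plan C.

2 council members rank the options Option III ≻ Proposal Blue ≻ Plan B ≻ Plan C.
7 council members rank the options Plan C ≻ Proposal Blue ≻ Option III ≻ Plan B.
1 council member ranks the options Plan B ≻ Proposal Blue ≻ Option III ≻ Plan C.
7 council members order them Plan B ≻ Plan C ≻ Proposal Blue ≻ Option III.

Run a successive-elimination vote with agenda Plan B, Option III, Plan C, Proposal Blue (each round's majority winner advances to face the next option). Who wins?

Round 1: Plan B vs Option III — 8–9, Option III advances.
Round 2: Option III vs Plan C — 3–14, Plan C advances.
Round 3: Plan C vs Proposal Blue — 14–3, Plan C advances.
The agenda winner is Plan C.

Plan C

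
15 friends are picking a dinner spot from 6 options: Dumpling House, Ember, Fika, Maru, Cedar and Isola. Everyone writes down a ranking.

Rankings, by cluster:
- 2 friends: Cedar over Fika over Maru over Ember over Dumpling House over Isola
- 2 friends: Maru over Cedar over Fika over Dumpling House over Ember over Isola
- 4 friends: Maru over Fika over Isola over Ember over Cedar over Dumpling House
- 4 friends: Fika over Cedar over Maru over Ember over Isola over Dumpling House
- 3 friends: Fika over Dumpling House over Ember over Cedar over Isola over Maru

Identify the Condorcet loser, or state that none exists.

Head-to-head results (15 friends):
Dumpling House vs Ember: Ember, 10–5.
Dumpling House vs Fika: 0 to 15, Fika.
Dumpling House vs Maru: Maru, 12–3.
Dumpling House vs Cedar: 3 for Dumpling House, 12 for Cedar — Cedar by 12–3.
Dumpling House–Isola: Isola 8–7.
Ember vs Fika: Fika, 15–0.
Ember vs Maru: Maru wins 12–3.
Ember–Cedar: Cedar 8–7.
Ember vs Isola: Ember preferred on 2+2+4+3 = 11 ballots; Ember wins 11–4.
Fika vs Maru: Fika wins 9–6.
Fika vs Cedar: Fika, 11–4.
Fika vs Isola: Fika preferred on 2+2+4+4+3 = 15 ballots; Fika wins 15–0.
Maru vs Cedar: Cedar, 9–6.
Maru vs Isola: 12 to 3, Maru.
Cedar vs Isola: Cedar, 11–4.
Dumpling House is beaten in every head-to-head and is the Condorcet loser.

Dumpling House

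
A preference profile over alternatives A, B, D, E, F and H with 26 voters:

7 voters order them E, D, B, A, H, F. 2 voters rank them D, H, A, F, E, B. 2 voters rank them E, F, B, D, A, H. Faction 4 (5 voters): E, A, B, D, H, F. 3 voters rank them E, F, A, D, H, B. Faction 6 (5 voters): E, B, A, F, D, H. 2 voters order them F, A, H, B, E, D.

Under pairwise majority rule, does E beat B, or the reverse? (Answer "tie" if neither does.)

E

Ballots ranking E above B: 7 + 2 + 2 + 5 + 3 + 5 = 24.
Ballots ranking B above E: 26 − 24 = 2.
E wins the head-to-head 24–2.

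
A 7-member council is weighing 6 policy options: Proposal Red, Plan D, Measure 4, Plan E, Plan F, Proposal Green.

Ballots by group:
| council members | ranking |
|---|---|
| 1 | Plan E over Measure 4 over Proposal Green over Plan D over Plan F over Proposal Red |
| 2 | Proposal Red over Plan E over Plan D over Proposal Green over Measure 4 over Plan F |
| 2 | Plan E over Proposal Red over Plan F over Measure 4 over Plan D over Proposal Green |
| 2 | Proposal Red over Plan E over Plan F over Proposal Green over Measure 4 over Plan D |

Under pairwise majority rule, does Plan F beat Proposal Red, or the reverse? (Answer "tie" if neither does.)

Ballots ranking Plan F above Proposal Red: 1.
Ballots ranking Proposal Red above Plan F: 7 − 1 = 6.
Proposal Red wins the head-to-head 6–1.

Proposal Red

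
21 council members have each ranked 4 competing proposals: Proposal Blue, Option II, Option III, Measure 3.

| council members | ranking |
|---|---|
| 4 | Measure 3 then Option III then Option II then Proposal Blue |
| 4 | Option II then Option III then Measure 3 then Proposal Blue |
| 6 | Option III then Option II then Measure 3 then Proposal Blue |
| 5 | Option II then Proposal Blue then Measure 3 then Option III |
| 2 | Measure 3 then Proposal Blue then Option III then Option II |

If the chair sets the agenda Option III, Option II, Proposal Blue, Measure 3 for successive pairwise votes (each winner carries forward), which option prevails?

Measure 3

Round 1: Option III vs Option II — 12–9, Option III advances.
Round 2: Option III vs Proposal Blue — 14–7, Option III advances.
Round 3: Option III vs Measure 3 — 10–11, Measure 3 advances.
Measure 3 survives the agenda.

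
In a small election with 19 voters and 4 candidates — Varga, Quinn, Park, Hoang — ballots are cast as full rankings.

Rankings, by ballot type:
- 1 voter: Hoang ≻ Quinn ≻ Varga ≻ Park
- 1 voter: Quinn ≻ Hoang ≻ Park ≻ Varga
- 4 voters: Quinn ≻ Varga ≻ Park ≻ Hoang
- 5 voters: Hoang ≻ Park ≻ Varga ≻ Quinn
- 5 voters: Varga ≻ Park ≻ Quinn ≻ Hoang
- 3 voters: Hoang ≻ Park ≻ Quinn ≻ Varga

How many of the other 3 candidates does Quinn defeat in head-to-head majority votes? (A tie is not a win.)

1

Quinn against each rival (19 voters):
Quinn vs Varga: Varga wins 10–9.
Quinn vs Park: Park, 13–6.
Quinn vs Hoang: 10 to 9, Quinn.
Quinn beats Hoang; loses to Varga, Park — 1 pairwise win.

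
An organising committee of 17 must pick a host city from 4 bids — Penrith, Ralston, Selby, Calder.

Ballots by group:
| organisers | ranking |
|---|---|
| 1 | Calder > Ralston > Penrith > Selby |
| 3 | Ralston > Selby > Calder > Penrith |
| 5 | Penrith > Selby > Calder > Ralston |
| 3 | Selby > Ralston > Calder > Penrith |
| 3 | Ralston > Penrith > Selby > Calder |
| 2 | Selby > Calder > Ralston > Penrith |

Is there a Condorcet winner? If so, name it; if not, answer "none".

Pairwise majorities:
Penrith vs Ralston: Ralston, 12–5.
Penrith–Selby: Penrith 9–8.
Penrith vs Calder: Calder wins 9–8.
Ralston vs Selby: Selby, 10–7.
Ralston vs Calder: Ralston wins 9–8.
Selby vs Calder: Selby wins 16–1.
Each city drops at least one matchup (Penrith loses to Ralston; Ralston loses to Selby; Selby loses to Penrith; Calder loses to Ralston); the cycle Penrith beats Selby beats Ralston beats Penrith rules out a Condorcet winner.

none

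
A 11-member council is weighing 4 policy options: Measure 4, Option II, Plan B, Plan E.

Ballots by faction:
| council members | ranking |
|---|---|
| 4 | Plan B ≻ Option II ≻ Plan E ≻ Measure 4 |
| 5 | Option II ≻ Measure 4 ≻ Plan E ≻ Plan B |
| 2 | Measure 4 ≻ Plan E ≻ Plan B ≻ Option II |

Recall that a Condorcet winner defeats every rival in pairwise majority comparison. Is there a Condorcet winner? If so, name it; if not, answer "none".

Pairwise majorities:
Measure 4–Option II: Option II 9–2.
Measure 4–Plan B: Measure 4 7–4.
Measure 4–Plan E: Measure 4 7–4.
Option II vs Plan B: Plan B wins 6–5.
Option II vs Plan E: Option II, 9–2.
Plan B–Plan E: Plan E 7–4.
Each option drops at least one matchup (Measure 4 loses to Option II; Option II loses to Plan B; Plan B loses to Measure 4; Plan E loses to Measure 4); the cycle Measure 4 beats Plan B beats Option II beats Measure 4 rules out a Condorcet winner.

none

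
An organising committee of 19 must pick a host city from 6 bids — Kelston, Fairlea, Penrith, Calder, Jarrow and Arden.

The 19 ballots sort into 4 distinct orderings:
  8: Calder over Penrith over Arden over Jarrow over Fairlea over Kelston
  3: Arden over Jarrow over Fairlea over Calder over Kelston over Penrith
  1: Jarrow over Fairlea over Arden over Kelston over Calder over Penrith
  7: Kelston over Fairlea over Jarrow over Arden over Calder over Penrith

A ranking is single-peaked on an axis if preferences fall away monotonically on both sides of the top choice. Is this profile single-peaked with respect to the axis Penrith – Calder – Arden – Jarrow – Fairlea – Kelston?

Axis positions: Penrith=1, Calder=2, Arden=3, Jarrow=4, Fairlea=5, Kelston=6.
Bloc 1 (peak Calder at position 2): ranking walks positions 2-1-3-4-5-6, expanding outward from the peak — single-peaked.
Bloc 2 (peak Arden at position 3): ranking walks positions 3-4-5-2-6-1, expanding outward from the peak — single-peaked.
Bloc 3 (peak Jarrow at position 4): ranking walks positions 4-5-3-6-2-1, expanding outward from the peak — single-peaked.
Bloc 4 (peak Kelston at position 6): ranking walks positions 6-5-4-3-2-1, expanding outward from the peak — single-peaked.
Every ranking is single-peaked on this axis.

yes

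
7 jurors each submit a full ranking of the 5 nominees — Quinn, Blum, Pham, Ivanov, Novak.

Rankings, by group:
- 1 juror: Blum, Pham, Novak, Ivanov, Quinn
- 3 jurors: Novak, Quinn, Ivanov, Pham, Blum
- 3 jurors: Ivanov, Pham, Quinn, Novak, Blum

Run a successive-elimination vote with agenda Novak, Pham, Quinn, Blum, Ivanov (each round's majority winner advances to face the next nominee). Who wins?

Ivanov

Round 1: Novak vs Pham — 3–4, Pham advances.
Round 2: Pham vs Quinn — 4–3, Pham advances.
Round 3: Pham vs Blum — 6–1, Pham advances.
Round 4: Pham vs Ivanov — 1–6, Ivanov advances.
The agenda winner is Ivanov.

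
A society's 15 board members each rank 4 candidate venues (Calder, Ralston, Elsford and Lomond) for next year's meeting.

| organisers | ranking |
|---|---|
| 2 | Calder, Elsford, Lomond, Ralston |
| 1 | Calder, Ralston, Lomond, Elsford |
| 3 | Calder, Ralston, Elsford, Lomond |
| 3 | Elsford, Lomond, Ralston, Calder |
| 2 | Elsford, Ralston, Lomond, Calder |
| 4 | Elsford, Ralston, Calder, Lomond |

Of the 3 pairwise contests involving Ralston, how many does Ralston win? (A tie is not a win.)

2

Ralston against each rival (15 organisers):
Ralston vs Calder: Ralston wins 9–6.
Ralston vs Elsford: Ralston preferred on 1+3 = 4 ballots; Elsford wins 11–4.
Ralston–Lomond: Ralston 10–5.
Ralston beats Calder, Lomond; loses to Elsford — 2 pairwise wins.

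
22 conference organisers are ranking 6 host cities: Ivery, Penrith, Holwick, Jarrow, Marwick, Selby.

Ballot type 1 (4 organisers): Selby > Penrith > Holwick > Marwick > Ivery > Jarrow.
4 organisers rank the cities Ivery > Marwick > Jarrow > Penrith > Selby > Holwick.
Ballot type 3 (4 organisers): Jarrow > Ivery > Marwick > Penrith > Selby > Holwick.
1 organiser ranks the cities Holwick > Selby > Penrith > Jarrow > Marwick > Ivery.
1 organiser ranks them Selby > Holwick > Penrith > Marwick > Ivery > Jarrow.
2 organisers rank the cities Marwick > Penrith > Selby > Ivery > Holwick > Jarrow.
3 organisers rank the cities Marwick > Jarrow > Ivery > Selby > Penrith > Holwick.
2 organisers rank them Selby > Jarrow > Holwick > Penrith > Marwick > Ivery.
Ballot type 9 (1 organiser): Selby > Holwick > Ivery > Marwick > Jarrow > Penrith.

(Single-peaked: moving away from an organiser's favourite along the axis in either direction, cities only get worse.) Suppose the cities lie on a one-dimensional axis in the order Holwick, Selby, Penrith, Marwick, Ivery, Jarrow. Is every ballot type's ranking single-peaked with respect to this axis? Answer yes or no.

Axis positions: Holwick=1, Selby=2, Penrith=3, Marwick=4, Ivery=5, Jarrow=6.
Ballot type 1 (peak Selby at position 2): ranking walks positions 2-3-1-4-5-6, expanding outward from the peak — single-peaked.
Ballot type 2 (peak Ivery at position 5): ranking walks positions 5-4-6-3-2-1, expanding outward from the peak — single-peaked.
Ballot type 3 (peak Jarrow at position 6): ranking walks positions 6-5-4-3-2-1, expanding outward from the peak — single-peaked.
Ballot type 4: ranking walks positions 1-2-3-6-4-5; Jarrow is ranked above Marwick even though Marwick lies between Jarrow and the peak Holwick on the axis — preferences dip and rise again. Not single-peaked.
Ballot type 5 (peak Selby at position 2): ranking walks positions 2-1-3-4-5-6, expanding outward from the peak — single-peaked.
Ballot type 6 (peak Marwick at position 4): ranking walks positions 4-3-2-5-1-6, expanding outward from the peak — single-peaked.
Ballot type 7: ranking walks positions 4-6-5-2-3-1; Jarrow is ranked above Ivery even though Ivery lies between Jarrow and the peak Marwick on the axis — preferences dip and rise again. Not single-peaked.
Ballot type 8: ranking walks positions 2-6-1-3-4-5; Jarrow is ranked above Penrith even though Penrith lies between Jarrow and the peak Selby on the axis — preferences dip and rise again. Not single-peaked.
Ballot type 9: ranking walks positions 2-1-5-4-6-3; Ivery is ranked above Penrith even though Penrith lies between Ivery and the peak Selby on the axis — preferences dip and rise again. Not single-peaked.
Ballot type 4 violates single-peakedness, so the profile is not single-peaked on this axis.

no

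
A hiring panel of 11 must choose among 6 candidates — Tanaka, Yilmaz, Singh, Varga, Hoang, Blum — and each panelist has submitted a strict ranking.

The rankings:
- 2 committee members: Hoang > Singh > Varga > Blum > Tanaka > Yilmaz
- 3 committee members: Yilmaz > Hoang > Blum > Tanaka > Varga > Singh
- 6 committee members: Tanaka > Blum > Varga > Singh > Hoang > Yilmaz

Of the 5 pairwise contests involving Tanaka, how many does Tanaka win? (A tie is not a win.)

Tanaka against each rival (11 committee members):
Tanaka vs Yilmaz: Tanaka, 8–3.
Tanaka vs Singh: Tanaka, 9–2.
Tanaka vs Varga: 3+6 = 9 for Tanaka, 2 for Varga — Tanaka by 9–2.
Tanaka vs Hoang: Tanaka, 6–5.
Tanaka–Blum: Tanaka 6–5.
Tanaka beats Yilmaz, Singh, Varga, Hoang, Blum — 5 pairwise wins.

5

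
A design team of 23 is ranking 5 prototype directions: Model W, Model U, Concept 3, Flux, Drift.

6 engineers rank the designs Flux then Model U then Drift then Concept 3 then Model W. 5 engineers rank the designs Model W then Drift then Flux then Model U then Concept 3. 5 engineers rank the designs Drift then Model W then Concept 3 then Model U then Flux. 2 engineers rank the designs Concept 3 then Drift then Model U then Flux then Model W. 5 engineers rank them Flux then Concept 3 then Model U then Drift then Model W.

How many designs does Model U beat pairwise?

1

Model U against each rival (23 engineers):
Model U vs Model W: Model U wins 13–10.
Model U vs Concept 3: 11 to 12, Concept 3.
Model U vs Flux: Model U preferred on 5+2 = 7 ballots; Flux wins 16–7.
Model U vs Drift: Drift, 12–11.
Model U beats Model W; loses to Concept 3, Flux, Drift — 1 pairwise win.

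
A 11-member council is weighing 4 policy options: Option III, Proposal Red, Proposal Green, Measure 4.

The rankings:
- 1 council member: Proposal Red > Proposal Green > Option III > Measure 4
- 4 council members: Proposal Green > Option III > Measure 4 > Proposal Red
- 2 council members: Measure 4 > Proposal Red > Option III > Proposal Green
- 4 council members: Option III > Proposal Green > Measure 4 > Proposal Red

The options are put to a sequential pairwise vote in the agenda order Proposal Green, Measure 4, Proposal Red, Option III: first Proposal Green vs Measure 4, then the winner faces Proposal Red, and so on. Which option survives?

Round 1: Proposal Green vs Measure 4 — 9–2, Proposal Green advances.
Round 2: Proposal Green vs Proposal Red — 8–3, Proposal Green advances.
Round 3: Proposal Green vs Option III — 5–6, Option III advances.
The agenda winner is Option III.

Option III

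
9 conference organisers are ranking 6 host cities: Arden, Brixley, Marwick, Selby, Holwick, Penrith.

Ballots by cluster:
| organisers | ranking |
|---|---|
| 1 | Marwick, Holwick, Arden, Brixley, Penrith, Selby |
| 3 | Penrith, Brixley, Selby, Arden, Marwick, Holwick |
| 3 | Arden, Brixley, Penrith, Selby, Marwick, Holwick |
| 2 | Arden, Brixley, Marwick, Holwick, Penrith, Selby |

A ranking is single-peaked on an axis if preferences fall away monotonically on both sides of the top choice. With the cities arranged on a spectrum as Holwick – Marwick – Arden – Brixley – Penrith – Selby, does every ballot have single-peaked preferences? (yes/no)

Axis positions: Holwick=1, Marwick=2, Arden=3, Brixley=4, Penrith=5, Selby=6.
Cluster 1 (peak Marwick at position 2): ranking walks positions 2-1-3-4-5-6, expanding outward from the peak — single-peaked.
Cluster 2 (peak Penrith at position 5): ranking walks positions 5-4-6-3-2-1, expanding outward from the peak — single-peaked.
Cluster 3 (peak Arden at position 3): ranking walks positions 3-4-5-6-2-1, expanding outward from the peak — single-peaked.
Cluster 4 (peak Arden at position 3): ranking walks positions 3-4-2-1-5-6, expanding outward from the peak — single-peaked.
Every ranking is single-peaked on this axis.

yes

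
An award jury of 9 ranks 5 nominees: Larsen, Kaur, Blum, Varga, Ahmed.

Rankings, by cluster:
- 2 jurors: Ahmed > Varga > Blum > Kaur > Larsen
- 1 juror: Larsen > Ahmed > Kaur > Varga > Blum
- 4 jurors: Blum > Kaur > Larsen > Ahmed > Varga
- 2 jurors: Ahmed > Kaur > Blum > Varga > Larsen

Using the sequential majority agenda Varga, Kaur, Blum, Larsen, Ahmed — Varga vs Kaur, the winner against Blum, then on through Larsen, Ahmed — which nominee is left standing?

Ahmed

Round 1: Varga vs Kaur — 2–7, Kaur advances.
Round 2: Kaur vs Blum — 3–6, Blum advances.
Round 3: Blum vs Larsen — 8–1, Blum advances.
Round 4: Blum vs Ahmed — 4–5, Ahmed advances.
Ahmed survives the agenda.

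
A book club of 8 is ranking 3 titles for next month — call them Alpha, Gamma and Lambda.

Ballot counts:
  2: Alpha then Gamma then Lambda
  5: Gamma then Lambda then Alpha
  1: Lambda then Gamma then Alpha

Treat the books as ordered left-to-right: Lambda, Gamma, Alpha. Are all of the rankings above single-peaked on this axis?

Axis positions: Lambda=1, Gamma=2, Alpha=3.
Cluster 1 (peak Alpha at position 3): ranking walks positions 3-2-1, expanding outward from the peak — single-peaked.
Cluster 2 (peak Gamma at position 2): ranking walks positions 2-1-3, expanding outward from the peak — single-peaked.
Cluster 3 (peak Lambda at position 1): ranking walks positions 1-2-3, expanding outward from the peak — single-peaked.
Every ranking is single-peaked on this axis.

yes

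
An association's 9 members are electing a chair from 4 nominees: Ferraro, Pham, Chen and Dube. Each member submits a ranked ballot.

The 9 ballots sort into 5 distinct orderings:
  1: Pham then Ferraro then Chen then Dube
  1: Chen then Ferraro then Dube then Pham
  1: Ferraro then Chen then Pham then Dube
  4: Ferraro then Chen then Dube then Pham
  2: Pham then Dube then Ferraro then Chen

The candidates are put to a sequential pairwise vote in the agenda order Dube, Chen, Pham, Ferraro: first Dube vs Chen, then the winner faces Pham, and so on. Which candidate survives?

Ferraro

Round 1: Dube vs Chen — 2–7, Chen advances.
Round 2: Chen vs Pham — 6–3, Chen advances.
Round 3: Chen vs Ferraro — 1–8, Ferraro advances.
Ferraro survives the agenda.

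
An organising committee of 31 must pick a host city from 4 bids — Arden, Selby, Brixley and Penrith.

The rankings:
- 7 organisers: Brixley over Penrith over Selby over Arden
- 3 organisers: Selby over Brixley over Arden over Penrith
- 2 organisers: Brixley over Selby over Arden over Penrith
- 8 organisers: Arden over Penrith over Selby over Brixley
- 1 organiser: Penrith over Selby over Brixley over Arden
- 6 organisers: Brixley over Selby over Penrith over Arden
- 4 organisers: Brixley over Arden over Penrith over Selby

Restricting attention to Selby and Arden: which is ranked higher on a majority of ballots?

Selby

Ballots ranking Selby above Arden: 7 + 3 + 2 + 1 + 6 = 19.
Ballots ranking Arden above Selby: 31 − 19 = 12.
Selby wins the head-to-head 19–12.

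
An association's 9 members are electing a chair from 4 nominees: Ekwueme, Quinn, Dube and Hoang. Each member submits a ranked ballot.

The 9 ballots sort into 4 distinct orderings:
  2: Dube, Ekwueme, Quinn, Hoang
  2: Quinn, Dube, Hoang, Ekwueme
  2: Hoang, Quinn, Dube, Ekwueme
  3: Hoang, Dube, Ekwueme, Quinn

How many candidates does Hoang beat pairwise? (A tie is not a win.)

3

Hoang against each rival (9 voters):
Hoang vs Ekwueme: Hoang, 7–2.
Hoang vs Quinn: Hoang wins 5–4.
Hoang vs Dube: Hoang preferred on 2+3 = 5 ballots; Hoang wins 5–4.
Hoang beats Ekwueme, Quinn, Dube — 3 pairwise wins.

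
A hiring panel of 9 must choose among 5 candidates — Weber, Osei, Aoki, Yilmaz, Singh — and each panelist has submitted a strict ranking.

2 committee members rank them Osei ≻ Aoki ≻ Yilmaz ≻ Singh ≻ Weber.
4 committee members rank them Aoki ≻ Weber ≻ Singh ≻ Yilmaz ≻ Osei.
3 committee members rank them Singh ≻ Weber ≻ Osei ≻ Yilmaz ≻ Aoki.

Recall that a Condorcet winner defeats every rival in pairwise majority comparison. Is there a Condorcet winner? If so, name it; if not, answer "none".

none

Pairwise majorities:
Weber vs Osei: Weber wins 7–2.
Weber–Aoki: Aoki 6–3.
Weber–Yilmaz: Weber 7–2.
Weber–Singh: Singh 5–4.
Osei–Aoki: Osei 5–4.
Osei vs Yilmaz: Osei, 5–4.
Osei vs Singh: Singh wins 7–2.
Aoki–Yilmaz: Aoki 6–3.
Aoki–Singh: Aoki 6–3.
Yilmaz vs Singh: Singh wins 7–2.
Each candidate drops at least one matchup (Weber loses to Aoki; Osei loses to Weber; Aoki loses to Osei; Yilmaz loses to Weber; Singh loses to Aoki); the cycle Weber > Osei > Aoki > Weber rules out a Condorcet winner.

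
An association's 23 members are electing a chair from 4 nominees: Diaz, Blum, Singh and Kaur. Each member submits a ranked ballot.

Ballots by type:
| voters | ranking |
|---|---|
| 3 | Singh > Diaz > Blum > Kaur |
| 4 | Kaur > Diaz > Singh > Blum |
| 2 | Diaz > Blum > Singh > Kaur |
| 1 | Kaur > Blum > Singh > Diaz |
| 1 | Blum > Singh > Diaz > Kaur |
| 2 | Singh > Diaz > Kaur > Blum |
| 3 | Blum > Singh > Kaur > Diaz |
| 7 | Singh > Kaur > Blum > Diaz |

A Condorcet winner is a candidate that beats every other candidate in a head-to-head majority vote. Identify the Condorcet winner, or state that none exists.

Head-to-head results (23 voters):
Diaz–Blum: Blum 12–11.
Diaz–Singh: Singh 17–6.
Diaz vs Kaur: Kaur, 15–8.
Blum vs Singh: Singh, 16–7.
Blum vs Kaur: Kaur, 14–9.
Singh vs Kaur: Singh, 18–5.
Singh beats each of Diaz, Blum, Kaur — Singh is the Condorcet winner.

Singh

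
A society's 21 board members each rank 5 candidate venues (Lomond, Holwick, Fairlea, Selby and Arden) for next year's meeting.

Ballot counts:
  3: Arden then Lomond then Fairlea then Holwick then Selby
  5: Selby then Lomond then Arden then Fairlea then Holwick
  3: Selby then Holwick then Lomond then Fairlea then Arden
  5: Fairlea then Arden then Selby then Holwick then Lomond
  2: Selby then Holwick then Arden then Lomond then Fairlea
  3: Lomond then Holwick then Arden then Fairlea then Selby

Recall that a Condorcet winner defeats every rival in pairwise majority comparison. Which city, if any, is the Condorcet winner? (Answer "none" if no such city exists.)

none

Pairwise majorities:
Lomond vs Holwick: Lomond preferred on 3+5+3 = 11 ballots; Lomond wins 11–10.
Lomond vs Fairlea: Lomond wins 16–5.
Lomond vs Selby: Selby, 15–6.
Lomond vs Arden: 5+3+3 = 11 for Lomond, 10 for Arden — Lomond by 11–10.
Holwick vs Fairlea: Fairlea wins 13–8.
Holwick vs Selby: Selby wins 15–6.
Holwick vs Arden: 3+2+3 = 8 for Holwick, 13 for Arden — Arden by 13–8.
Fairlea–Selby: Fairlea 11–10.
Fairlea vs Arden: 3+5 = 8 for Fairlea, 13 for Arden — Arden by 13–8.
Selby vs Arden: 5+3+2 = 10 for Selby, 11 for Arden — Arden by 11–10.
Every city loses at least once (Lomond loses to Selby; Holwick loses to Lomond; Fairlea loses to Lomond; Selby loses to Fairlea; Arden loses to Lomond). The majority relation contains the cycle Lomond beats Fairlea beats Selby beats Lomond, so there is no Condorcet winner.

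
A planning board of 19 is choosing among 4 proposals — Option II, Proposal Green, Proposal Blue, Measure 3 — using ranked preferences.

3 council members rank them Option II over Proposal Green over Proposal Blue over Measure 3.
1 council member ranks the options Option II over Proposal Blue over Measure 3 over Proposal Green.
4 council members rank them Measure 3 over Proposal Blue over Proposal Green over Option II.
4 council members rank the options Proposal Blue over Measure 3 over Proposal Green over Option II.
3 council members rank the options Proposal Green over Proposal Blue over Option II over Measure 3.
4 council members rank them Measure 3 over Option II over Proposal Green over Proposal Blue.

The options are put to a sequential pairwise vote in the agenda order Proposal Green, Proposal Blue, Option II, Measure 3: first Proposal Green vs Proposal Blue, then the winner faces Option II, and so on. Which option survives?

Round 1: Proposal Green vs Proposal Blue — 10–9, Proposal Green advances.
Round 2: Proposal Green vs Option II — 11–8, Proposal Green advances.
Round 3: Proposal Green vs Measure 3 — 6–13, Measure 3 advances.
The agenda winner is Measure 3.

Measure 3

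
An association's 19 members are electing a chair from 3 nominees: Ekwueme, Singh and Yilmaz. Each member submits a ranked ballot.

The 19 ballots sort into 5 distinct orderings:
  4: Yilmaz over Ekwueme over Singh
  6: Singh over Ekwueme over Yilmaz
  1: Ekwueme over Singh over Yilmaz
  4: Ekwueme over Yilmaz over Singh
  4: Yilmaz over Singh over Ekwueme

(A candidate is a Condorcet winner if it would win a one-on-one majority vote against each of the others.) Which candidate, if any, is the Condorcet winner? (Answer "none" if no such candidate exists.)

none

Head-to-head results (19 voters):
Ekwueme vs Singh: Ekwueme is ranked higher on 4+1+4 = 9 ballots, Singh on 10. Singh wins 10–9.
Ekwueme vs Yilmaz: Ekwueme preferred on 6+1+4 = 11 ballots; Ekwueme wins 11–8.
Singh vs Yilmaz: Singh is ranked higher on 6+1 = 7 ballots, Yilmaz on 12. Yilmaz wins 12–7.
Every candidate loses at least once (Ekwueme loses to Singh; Singh loses to Yilmaz; Yilmaz loses to Ekwueme). The majority relation contains the cycle Ekwueme → Yilmaz → Singh → Ekwueme, so there is no Condorcet winner.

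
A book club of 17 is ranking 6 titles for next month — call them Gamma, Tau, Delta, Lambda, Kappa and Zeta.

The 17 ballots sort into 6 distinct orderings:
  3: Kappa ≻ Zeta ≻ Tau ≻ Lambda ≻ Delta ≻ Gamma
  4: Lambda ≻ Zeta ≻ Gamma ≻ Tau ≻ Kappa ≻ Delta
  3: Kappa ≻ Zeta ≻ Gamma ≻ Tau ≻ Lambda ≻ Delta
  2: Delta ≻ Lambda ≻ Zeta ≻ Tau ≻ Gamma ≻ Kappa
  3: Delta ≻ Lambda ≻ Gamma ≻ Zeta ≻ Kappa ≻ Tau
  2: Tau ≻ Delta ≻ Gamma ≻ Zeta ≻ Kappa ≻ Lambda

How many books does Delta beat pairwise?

1

Delta against each rival (17 members):
Delta vs Gamma: Delta is ranked higher on 3+2+3+2 = 10 ballots, Gamma on 7. Delta wins 10–7.
Delta–Tau: Tau 12–5.
Delta vs Lambda: Delta is ranked higher on 2+3+2 = 7 ballots, Lambda on 10. Lambda wins 10–7.
Delta vs Kappa: 7 to 10, Kappa.
Delta vs Zeta: 2+3+2 = 7 for Delta, 10 for Zeta — Zeta by 10–7.
Delta beats Gamma; loses to Tau, Lambda, Kappa, Zeta — 1 pairwise win.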